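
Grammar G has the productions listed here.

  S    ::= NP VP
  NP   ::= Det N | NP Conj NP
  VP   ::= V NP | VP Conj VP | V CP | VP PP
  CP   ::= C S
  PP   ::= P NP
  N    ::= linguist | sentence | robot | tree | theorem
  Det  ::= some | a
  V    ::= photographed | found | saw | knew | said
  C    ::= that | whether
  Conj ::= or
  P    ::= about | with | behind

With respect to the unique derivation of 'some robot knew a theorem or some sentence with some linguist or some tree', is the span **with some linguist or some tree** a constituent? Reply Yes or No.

[S [NP [Det some] [N robot]] [VP [VP [V knew] [NP [NP [Det a] [N theorem]] [Conj or] [NP [Det some] [N sentence]]]] [PP [P with] [NP [NP [Det some] [N linguist]] [Conj or] [NP [Det some] [N tree]]]]]]
The words 'with some linguist or some tree' are exhaustively dominated by a single PP node (built by PP → P NP), so they form a constituent.

Yes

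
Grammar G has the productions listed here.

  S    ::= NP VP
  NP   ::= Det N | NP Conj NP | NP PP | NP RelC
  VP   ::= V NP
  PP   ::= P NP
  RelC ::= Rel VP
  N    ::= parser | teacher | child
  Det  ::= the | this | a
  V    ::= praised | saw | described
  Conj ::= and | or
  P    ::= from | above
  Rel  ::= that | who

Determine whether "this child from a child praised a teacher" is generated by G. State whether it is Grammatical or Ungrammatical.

Grammatical

S
  NP
    NP
      Det: this
      N: child
    PP
      P: from
      NP
        Det: a
        N: child
  VP
    V: praised
    NP
      Det: a
      N: teacher
Each bracket corresponds to one application of a listed rule, so the string is derivable from S.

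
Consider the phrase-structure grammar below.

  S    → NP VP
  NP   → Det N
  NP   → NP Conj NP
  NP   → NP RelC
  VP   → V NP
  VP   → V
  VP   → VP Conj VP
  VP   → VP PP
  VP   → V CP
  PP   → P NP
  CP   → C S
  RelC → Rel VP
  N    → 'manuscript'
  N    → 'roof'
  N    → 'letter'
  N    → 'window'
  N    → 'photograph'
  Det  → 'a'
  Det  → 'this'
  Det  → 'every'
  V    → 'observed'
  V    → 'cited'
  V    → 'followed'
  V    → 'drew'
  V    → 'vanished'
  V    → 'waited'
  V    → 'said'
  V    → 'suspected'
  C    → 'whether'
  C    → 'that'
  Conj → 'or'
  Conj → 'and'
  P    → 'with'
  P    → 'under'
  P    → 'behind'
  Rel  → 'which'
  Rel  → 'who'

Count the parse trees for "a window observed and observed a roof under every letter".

2

The two bracketings:
[S [NP [Det a] [N window]] [VP [VP [V observed]] [Conj and] [VP [VP [V observed] [NP [Det a] [N roof]]] [PP [P under] [NP [Det every] [N letter]]]]]]
[S [NP [Det a] [N window]] [VP [VP [VP [V observed]] [Conj and] [VP [V observed] [NP [Det a] [N roof]]]] [PP [P under] [NP [Det every] [N letter]]]]]
The trees differ in how a recursive rule is bracketed over the same span.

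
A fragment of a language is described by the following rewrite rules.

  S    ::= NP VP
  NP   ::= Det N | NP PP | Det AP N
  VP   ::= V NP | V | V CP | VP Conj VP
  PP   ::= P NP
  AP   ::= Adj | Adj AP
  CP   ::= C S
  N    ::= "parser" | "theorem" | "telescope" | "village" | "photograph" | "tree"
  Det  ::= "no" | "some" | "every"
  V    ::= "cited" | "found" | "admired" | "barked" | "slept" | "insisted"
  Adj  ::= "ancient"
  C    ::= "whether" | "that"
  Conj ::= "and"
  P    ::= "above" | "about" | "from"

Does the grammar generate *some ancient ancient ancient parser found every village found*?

Ungrammatical

For S → NP VP, the only prefix that parses as NP is 'some ancient ancient ancient parser', but the remainder 'found every village found' is not a VP under these rules.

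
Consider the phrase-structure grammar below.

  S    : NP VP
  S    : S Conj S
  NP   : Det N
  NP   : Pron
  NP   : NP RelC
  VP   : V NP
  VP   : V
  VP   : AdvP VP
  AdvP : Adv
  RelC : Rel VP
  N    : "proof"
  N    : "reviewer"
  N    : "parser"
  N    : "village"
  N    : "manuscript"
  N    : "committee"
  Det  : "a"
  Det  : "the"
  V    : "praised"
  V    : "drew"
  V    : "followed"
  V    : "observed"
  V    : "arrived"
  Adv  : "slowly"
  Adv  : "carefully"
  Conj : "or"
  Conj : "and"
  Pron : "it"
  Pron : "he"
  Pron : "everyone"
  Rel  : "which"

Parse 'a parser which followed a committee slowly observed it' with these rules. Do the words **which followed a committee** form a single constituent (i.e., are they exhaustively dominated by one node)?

Yes

[S [NP [NP [Det a] [N parser]] [RelC [Rel which] [VP [V followed] [NP [Det a] [N committee]]]]] [VP [AdvP [Adv slowly]] [VP [V observed] [NP [Pron it]]]]]
The words 'which followed a committee' are exhaustively dominated by a single RelC node (built by RelC → Rel VP), so they form a constituent.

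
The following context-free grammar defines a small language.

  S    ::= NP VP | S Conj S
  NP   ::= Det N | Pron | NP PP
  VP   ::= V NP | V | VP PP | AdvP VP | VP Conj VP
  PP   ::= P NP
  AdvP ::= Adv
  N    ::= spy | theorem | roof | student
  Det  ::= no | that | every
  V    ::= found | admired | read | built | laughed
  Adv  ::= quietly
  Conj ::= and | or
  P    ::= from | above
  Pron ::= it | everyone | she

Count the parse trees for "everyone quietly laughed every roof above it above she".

Two of the 9 distinct bracketings:
[S [NP [Pron everyone]] [VP [VP [AdvP [Adv quietly]] [VP [V laughed] [NP [Det every] [N roof]]]] [PP [P above] [NP [NP [Pron it]] [PP [P above] [NP [Pron she]]]]]]]
[S [NP [Pron everyone]] [VP [VP [VP [AdvP [Adv quietly]] [VP [V laughed] [NP [Det every] [N roof]]]] [PP [P above] [NP [Pron it]]]] [PP [P above] [NP [Pron she]]]]]
The difference turns on whether NP → NP PP is used at the relevant span, versus an alternative expansion of NP.

9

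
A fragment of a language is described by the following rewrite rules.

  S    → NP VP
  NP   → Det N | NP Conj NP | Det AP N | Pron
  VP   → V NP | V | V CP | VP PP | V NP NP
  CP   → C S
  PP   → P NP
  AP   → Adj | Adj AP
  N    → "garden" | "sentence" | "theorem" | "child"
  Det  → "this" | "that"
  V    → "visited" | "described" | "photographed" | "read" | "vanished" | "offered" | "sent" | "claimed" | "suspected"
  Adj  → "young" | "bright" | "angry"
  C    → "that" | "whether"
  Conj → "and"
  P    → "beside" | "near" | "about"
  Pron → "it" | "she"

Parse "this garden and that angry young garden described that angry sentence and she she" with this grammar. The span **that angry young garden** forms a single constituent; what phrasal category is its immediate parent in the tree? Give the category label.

NP

S
  NP
    NP
      Det: this
      N: garden
    Conj: and
    NP
      Det: that
      AP
        Adj: angry
        AP
          Adj: young
      N: garden
  VP
    V: described
    NP
      NP
        Det: that
        AP
          Adj: angry
        N: sentence
      Conj: and
      NP
        Pron: she
    NP
      Pron: she
The span 'that angry young garden' is the NP node built by NP → Det AP N.
Its mother is the NP built by NP → NP Conj NP.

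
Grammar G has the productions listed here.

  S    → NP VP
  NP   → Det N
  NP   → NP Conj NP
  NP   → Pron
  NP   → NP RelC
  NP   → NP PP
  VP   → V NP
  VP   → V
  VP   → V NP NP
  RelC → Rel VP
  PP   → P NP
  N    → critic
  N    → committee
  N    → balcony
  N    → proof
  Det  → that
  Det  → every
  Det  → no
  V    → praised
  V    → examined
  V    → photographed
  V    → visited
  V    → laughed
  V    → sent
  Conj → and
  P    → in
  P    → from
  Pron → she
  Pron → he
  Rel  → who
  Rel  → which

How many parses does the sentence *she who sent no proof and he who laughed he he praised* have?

Two of the 7 distinct bracketings:
[S [NP [NP [NP [Pron she]] [RelC [Rel who] [VP [V sent] [NP [Det no] [N proof]]]]] [Conj and] [NP [NP [Pron he]] [RelC [Rel who] [VP [V laughed] [NP [Pron he]] [NP [Pron he]]]]]] [VP [V praised]]]
[S [NP [NP [Pron she]] [RelC [Rel who] [VP [V sent] [NP [NP [Det no] [N proof]] [Conj and] [NP [NP [Pron he]] [RelC [Rel who] [VP [V laughed] [NP [Pron he]] [NP [Pron he]]]]]]]]] [VP [V praised]]]
The trees differ in how a recursive rule is bracketed over the same span.

7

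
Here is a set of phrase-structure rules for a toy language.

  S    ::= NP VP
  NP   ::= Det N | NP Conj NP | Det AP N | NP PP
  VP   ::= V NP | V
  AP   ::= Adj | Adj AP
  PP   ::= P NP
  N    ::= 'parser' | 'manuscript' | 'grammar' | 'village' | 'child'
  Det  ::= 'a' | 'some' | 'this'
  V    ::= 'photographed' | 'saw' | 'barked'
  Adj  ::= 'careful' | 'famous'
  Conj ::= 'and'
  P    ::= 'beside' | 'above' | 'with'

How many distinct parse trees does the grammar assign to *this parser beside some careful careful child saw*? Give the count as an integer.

[S [NP [NP [Det this] [N parser]] [PP [P beside] [NP [Det some] [AP [Adj careful] [AP [Adj careful]]] [N child]]]] [VP [V saw]]]
No rule offers an alternative attachment or grouping for any span, so this is the only derivation.

1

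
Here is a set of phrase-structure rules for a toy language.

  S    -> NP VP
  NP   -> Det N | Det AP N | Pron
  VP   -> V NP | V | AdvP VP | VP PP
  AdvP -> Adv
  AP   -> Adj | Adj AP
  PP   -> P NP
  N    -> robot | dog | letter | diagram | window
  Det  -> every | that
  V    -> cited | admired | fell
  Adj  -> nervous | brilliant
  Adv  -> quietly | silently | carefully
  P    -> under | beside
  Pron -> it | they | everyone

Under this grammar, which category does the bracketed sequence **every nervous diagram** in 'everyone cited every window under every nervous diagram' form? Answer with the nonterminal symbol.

S
  NP
    Pron: everyone
  VP
    VP
      V: cited
      NP
        Det: every
        N: window
    PP
      P: under
      NP
        Det: every
        AP
          Adj: nervous
        N: diagram
The span 'every nervous diagram' is the NP node built by NP → Det AP N.

NP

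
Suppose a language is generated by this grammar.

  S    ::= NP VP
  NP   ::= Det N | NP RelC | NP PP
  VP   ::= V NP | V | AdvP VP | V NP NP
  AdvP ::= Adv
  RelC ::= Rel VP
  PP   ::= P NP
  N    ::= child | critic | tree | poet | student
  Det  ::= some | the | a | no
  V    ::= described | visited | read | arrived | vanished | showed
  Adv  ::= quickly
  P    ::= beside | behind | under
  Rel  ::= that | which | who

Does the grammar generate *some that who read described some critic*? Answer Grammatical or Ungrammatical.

A Det word can never sit immediately before a Rel word in any string this grammar generates, so the substring 'some that' rules out a derivation.

Ungrammatical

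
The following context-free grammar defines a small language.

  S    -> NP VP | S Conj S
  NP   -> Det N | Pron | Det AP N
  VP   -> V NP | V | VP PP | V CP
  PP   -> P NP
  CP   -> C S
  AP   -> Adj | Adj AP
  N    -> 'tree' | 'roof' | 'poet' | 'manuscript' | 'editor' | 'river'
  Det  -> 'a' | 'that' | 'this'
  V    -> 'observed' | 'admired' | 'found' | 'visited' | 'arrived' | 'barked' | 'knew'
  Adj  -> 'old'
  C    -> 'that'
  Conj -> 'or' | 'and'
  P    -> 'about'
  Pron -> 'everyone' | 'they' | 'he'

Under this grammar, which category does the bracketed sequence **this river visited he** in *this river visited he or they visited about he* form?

S

[S [S [NP [Det this] [N river]] [VP [V visited] [NP [Pron he]]]] [Conj or] [S [NP [Pron they]] [VP [VP [V visited]] [PP [P about] [NP [Pron he]]]]]]
The span 'this river visited he' is the S node built by S → NP VP.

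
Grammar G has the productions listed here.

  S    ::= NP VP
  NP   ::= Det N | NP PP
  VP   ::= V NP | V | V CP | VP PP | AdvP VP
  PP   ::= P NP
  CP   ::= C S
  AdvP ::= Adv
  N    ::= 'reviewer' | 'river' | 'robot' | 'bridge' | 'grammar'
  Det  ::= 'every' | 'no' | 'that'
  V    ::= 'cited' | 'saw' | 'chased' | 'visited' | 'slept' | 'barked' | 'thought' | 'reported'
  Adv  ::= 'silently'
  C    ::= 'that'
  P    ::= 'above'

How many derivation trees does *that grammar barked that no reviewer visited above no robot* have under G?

The two bracketings:
[S [NP [Det that] [N grammar]] [VP [V barked] [CP [C that] [S [NP [Det no] [N reviewer]] [VP [VP [V visited]] [PP [P above] [NP [Det no] [N robot]]]]]]]]
[S [NP [Det that] [N grammar]] [VP [VP [V barked] [CP [C that] [S [NP [Det no] [N reviewer]] [VP [V visited]]]]] [PP [P above] [NP [Det no] [N robot]]]]]
The trees differ in how a recursive rule is bracketed over the same span.

2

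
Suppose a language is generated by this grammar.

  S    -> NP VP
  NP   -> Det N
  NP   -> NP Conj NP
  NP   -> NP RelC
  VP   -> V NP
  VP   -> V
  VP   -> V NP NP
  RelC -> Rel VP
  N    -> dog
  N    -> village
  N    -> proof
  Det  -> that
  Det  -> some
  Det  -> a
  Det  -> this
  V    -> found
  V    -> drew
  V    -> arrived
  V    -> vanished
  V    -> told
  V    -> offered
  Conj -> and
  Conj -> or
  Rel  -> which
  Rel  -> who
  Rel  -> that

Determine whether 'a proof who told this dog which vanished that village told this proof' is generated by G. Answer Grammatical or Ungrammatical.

[S [NP [NP [Det a] [N proof]] [RelC [Rel who] [VP [V told] [NP [NP [Det this] [N dog]] [RelC [Rel which] [VP [V vanished] [NP [Det that] [N village]]]]]]]] [VP [V told] [NP [Det this] [N proof]]]]
Each bracket corresponds to one application of a listed rule, so the string is derivable from S.

Grammatical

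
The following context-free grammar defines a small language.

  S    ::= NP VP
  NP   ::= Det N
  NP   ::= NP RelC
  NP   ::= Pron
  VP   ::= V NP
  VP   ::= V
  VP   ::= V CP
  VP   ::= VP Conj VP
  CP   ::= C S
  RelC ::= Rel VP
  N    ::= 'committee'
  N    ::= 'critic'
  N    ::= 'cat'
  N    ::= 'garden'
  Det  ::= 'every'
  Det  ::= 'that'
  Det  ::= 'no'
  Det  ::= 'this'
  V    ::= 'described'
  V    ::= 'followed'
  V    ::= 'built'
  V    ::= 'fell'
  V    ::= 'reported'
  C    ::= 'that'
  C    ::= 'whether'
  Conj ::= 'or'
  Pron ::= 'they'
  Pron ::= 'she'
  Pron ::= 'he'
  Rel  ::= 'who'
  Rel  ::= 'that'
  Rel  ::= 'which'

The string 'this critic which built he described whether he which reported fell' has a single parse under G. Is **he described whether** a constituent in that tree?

No

[S [NP [NP [Det this] [N critic]] [RelC [Rel which] [VP [V built] [NP [Pron he]]]]] [VP [V described] [CP [C whether] [S [NP [NP [Pron he]] [RelC [Rel which] [VP [V reported]]]] [VP [V fell]]]]]]
The smallest constituent containing 'he described whether' is the S spanning 'this critic which built he described whether he which reported fell'; no single node in the tree dominates exactly the given words.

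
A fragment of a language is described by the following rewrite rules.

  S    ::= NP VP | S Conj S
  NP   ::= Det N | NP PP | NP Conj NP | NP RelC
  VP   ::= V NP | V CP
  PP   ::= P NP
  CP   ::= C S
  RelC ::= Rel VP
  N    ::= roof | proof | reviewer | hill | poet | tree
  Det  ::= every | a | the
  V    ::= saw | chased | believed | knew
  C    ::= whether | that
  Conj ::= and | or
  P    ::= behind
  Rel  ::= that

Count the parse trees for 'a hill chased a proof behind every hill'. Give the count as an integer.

[S [NP [Det a] [N hill]] [VP [V chased] [NP [NP [Det a] [N proof]] [PP [P behind] [NP [Det every] [N hill]]]]]]
No rule offers an alternative attachment or grouping for any span, so this is the only derivation.

1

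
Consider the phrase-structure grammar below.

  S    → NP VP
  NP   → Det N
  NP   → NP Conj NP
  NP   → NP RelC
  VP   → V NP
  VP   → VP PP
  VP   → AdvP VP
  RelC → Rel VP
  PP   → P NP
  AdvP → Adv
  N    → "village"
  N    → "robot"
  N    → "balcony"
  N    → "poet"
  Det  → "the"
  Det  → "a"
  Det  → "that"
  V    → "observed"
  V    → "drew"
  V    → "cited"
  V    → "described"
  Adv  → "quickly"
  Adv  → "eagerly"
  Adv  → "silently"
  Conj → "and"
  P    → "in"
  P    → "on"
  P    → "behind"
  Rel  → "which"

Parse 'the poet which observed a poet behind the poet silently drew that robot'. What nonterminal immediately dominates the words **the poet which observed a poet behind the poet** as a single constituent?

NP

[S [NP [NP [Det the] [N poet]] [RelC [Rel which] [VP [VP [V observed] [NP [Det a] [N poet]]] [PP [P behind] [NP [Det the] [N poet]]]]]] [VP [AdvP [Adv silently]] [VP [V drew] [NP [Det that] [N robot]]]]]
The span 'the poet which observed a poet behind the poet' is the NP node built by NP → NP RelC.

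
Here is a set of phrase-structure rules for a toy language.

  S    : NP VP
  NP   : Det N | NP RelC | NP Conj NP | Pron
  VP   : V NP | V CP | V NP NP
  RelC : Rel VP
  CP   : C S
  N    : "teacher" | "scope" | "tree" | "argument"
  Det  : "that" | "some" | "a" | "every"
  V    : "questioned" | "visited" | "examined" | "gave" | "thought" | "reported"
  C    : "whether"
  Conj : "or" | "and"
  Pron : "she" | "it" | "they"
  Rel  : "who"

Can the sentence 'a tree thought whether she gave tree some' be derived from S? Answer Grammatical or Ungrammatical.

Ungrammatical

A V word can never sit immediately before an N word in any string this grammar generates, so the substring 'gave tree' rules out a derivation.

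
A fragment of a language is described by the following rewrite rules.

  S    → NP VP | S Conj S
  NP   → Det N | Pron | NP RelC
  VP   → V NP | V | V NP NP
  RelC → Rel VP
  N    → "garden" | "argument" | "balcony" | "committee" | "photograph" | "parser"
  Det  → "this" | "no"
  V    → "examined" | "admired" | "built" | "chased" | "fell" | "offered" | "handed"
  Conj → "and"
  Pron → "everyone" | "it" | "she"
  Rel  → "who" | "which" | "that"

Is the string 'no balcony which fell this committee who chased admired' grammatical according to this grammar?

Grammatical

S
  NP
    NP
      Det: no
      N: balcony
    RelC
      Rel: which
      VP
        V: fell
        NP
          NP
            Det: this
            N: committee
          RelC
            Rel: who
            VP
              V: chased
  VP
    V: admired
Each bracket corresponds to one application of a listed rule, so the string is derivable from S.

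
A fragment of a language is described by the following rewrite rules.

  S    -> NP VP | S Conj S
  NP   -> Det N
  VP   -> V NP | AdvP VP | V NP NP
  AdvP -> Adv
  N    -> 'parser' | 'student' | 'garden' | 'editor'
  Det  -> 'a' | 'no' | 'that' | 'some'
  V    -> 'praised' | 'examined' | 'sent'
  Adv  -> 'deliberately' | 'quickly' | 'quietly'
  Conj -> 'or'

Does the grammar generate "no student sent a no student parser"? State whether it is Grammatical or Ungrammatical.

A Det word can never sit immediately before a Det word in any string this grammar generates, so the substring 'a no' rules out a derivation.

Ungrammatical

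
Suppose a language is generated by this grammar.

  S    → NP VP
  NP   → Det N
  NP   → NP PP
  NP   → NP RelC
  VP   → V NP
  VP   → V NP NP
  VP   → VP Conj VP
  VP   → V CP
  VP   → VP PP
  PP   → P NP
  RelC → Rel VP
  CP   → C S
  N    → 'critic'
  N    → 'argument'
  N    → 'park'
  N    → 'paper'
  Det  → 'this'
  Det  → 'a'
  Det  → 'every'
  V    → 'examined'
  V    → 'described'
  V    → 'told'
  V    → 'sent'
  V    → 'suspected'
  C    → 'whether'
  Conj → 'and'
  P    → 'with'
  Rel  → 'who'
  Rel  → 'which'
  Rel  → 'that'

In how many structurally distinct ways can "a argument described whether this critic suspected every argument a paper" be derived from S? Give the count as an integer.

[S [NP [Det a] [N argument]] [VP [V described] [CP [C whether] [S [NP [Det this] [N critic]] [VP [V suspected] [NP [Det every] [N argument]] [NP [Det a] [N paper]]]]]]]
No rule offers an alternative attachment or grouping for any span, so this is the only derivation.

1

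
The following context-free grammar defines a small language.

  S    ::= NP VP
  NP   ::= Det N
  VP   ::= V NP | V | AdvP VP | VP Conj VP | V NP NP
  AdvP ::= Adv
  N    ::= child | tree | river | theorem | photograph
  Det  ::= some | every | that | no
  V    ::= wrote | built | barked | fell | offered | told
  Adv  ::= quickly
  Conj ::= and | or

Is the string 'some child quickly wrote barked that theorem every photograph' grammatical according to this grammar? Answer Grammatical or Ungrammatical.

A V word can never sit immediately before a V word in any string this grammar generates, so the substring 'wrote barked' rules out a derivation.

Ungrammatical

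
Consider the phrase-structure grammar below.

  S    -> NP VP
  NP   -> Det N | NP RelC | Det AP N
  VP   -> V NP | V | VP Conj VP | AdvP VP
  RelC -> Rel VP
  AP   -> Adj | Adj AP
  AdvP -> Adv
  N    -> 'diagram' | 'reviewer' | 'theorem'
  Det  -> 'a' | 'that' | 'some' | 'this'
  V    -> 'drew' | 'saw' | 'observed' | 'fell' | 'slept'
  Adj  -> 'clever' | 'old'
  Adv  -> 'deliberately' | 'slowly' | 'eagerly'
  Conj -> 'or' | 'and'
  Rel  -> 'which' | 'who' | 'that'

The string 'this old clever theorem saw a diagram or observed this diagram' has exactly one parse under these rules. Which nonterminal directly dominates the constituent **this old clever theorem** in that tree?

S

S
  NP
    Det: this
    AP
      Adj: old
      AP
        Adj: clever
    N: theorem
  VP
    VP
      V: saw
      NP
        Det: a
        N: diagram
    Conj: or
    VP
      V: observed
      NP
        Det: this
        N: diagram
The span 'this old clever theorem' is the NP node built by NP → Det AP N.
Its mother is the S built by S → NP VP.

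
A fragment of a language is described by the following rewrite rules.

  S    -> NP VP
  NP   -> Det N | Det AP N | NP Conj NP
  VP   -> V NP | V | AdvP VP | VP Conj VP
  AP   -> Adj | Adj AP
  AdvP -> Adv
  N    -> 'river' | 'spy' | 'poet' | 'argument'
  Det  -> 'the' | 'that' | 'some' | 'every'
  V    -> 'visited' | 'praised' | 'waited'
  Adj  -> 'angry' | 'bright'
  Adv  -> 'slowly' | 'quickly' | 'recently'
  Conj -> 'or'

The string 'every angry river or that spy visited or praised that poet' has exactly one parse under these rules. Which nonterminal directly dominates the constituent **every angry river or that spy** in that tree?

[S [NP [NP [Det every] [AP [Adj angry]] [N river]] [Conj or] [NP [Det that] [N spy]]] [VP [VP [V visited]] [Conj or] [VP [V praised] [NP [Det that] [N poet]]]]]
The span 'every angry river or that spy' is the NP node built by NP → NP Conj NP.
Its mother is the S built by S → NP VP.

S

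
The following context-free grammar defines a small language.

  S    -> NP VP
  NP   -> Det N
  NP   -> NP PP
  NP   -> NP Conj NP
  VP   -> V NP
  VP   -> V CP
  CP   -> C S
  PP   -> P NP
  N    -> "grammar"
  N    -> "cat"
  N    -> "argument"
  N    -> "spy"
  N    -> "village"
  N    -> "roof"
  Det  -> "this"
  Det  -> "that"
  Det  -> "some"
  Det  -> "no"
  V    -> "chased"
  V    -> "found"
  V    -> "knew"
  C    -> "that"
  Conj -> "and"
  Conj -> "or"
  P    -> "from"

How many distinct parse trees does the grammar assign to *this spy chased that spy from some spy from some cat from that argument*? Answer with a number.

Two of the 5 distinct bracketings:
[S [NP [Det this] [N spy]] [VP [V chased] [NP [NP [Det that] [N spy]] [PP [P from] [NP [NP [Det some] [N spy]] [PP [P from] [NP [NP [Det some] [N cat]] [PP [P from] [NP [Det that] [N argument]]]]]]]]]]
[S [NP [Det this] [N spy]] [VP [V chased] [NP [NP [Det that] [N spy]] [PP [P from] [NP [NP [NP [Det some] [N spy]] [PP [P from] [NP [Det some] [N cat]]]] [PP [P from] [NP [Det that] [N argument]]]]]]]]
The trees differ in how a recursive rule is bracketed over the same span.

5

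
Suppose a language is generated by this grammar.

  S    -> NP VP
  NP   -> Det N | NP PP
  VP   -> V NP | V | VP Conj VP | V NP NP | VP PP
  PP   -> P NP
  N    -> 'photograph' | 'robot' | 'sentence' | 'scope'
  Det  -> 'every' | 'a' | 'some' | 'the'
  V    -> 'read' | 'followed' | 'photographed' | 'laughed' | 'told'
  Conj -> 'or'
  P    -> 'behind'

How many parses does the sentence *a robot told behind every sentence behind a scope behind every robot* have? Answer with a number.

5

Two of the 5 distinct bracketings:
[S [NP [Det a] [N robot]] [VP [VP [V told]] [PP [P behind] [NP [NP [Det every] [N sentence]] [PP [P behind] [NP [NP [Det a] [N scope]] [PP [P behind] [NP [Det every] [N robot]]]]]]]]]
[S [NP [Det a] [N robot]] [VP [VP [V told]] [PP [P behind] [NP [NP [NP [Det every] [N sentence]] [PP [P behind] [NP [Det a] [N scope]]]] [PP [P behind] [NP [Det every] [N robot]]]]]]]
The trees differ in how a recursive rule is bracketed over the same span.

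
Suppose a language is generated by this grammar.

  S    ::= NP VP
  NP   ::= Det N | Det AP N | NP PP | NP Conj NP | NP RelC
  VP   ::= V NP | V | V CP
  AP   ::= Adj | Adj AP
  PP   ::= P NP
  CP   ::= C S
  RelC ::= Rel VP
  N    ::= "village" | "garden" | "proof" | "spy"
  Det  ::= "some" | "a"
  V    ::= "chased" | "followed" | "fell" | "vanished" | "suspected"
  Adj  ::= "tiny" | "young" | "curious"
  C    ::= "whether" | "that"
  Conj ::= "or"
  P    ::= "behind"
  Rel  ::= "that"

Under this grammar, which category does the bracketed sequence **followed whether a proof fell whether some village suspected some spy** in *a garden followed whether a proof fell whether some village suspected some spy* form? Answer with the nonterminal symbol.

VP

[S [NP [Det a] [N garden]] [VP [V followed] [CP [C whether] [S [NP [Det a] [N proof]] [VP [V fell] [CP [C whether] [S [NP [Det some] [N village]] [VP [V suspected] [NP [Det some] [N spy]]]]]]]]]]
The span 'followed whether a proof fell whether some village suspected some spy' is the VP node built by VP → V CP.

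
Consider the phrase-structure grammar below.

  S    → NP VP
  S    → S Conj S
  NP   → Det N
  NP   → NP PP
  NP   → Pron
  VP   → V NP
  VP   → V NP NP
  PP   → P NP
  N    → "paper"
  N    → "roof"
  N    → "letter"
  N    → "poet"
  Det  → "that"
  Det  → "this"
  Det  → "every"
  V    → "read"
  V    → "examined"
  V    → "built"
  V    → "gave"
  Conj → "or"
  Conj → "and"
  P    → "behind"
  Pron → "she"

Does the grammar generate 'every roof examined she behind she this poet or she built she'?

Grammatical

S
  S
    NP
      Det: every
      N: roof
    VP
      V: examined
      NP
        NP
          Pron: she
        PP
          P: behind
          NP
            Pron: she
      NP
        Det: this
        N: poet
  Conj: or
  S
    NP
      Pron: she
    VP
      V: built
      NP
        Pron: she
Every word is introduced by a lexical rule and the phrasal rules combine the resulting categories into a single S.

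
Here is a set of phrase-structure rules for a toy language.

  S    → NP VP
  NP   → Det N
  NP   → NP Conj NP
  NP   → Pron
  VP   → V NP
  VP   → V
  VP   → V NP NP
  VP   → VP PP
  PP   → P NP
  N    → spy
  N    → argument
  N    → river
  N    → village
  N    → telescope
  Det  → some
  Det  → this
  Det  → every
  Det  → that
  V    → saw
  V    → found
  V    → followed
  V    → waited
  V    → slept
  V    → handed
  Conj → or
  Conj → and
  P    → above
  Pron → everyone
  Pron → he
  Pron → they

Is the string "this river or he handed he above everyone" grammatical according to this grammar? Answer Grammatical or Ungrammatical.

Grammatical

[S [NP [NP [Det this] [N river]] [Conj or] [NP [Pron he]]] [VP [VP [V handed] [NP [Pron he]]] [PP [P above] [NP [Pron everyone]]]]]
Every word is introduced by a lexical rule and the phrasal rules combine the resulting categories into a single S.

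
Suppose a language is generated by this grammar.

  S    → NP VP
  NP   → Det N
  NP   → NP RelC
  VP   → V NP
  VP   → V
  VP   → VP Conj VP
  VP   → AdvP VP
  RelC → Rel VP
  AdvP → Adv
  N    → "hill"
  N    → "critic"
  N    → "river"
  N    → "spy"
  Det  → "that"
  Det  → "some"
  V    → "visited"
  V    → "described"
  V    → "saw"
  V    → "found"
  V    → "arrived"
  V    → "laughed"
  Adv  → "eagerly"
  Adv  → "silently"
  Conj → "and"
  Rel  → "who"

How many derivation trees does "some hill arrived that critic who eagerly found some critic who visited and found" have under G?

6

Two of the 6 distinct bracketings:
[S [NP [Det some] [N hill]] [VP [V arrived] [NP [NP [Det that] [N critic]] [RelC [Rel who] [VP [VP [AdvP [Adv eagerly]] [VP [V found] [NP [NP [Det some] [N critic]] [RelC [Rel who] [VP [V visited]]]]]] [Conj and] [VP [V found]]]]]]]
[S [NP [Det some] [N hill]] [VP [V arrived] [NP [NP [Det that] [N critic]] [RelC [Rel who] [VP [AdvP [Adv eagerly]] [VP [V found] [NP [NP [Det some] [N critic]] [RelC [Rel who] [VP [VP [V visited]] [Conj and] [VP [V found]]]]]]]]]]]
The trees differ in how a recursive rule is bracketed over the same span.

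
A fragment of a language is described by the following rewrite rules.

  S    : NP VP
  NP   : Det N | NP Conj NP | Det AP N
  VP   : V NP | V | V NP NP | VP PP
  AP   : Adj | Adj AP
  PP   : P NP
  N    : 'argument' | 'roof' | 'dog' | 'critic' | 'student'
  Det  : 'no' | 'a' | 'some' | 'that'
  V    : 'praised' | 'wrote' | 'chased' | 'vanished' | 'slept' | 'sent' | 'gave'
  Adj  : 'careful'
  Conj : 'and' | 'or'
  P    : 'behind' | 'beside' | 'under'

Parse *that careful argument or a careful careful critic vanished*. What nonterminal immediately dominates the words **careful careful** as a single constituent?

AP

S
  NP
    NP
      Det: that
      AP
        Adj: careful
      N: argument
    Conj: or
    NP
      Det: a
      AP
        Adj: careful
        AP
          Adj: careful
      N: critic
  VP
    V: vanished
The span 'careful careful' is the AP node built by AP → Adj AP.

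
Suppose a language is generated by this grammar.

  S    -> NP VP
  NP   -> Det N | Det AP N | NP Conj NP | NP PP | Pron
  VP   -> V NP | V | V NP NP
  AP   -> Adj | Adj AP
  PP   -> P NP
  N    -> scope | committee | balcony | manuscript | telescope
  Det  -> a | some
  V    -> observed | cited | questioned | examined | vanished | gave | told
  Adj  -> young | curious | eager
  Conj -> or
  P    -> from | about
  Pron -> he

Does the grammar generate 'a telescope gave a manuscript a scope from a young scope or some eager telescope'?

S
  NP
    Det: a
    N: telescope
  VP
    V: gave
    NP
      Det: a
      N: manuscript
    NP
      NP
        NP
          Det: a
          N: scope
        PP
          P: from
          NP
            Det: a
            AP
              Adj: young
            N: scope
      Conj: or
      NP
        Det: some
        AP
          Adj: eager
        N: telescope
The bracketing above is licensed at every node by one of the given productions, with S at the root.

Grammatical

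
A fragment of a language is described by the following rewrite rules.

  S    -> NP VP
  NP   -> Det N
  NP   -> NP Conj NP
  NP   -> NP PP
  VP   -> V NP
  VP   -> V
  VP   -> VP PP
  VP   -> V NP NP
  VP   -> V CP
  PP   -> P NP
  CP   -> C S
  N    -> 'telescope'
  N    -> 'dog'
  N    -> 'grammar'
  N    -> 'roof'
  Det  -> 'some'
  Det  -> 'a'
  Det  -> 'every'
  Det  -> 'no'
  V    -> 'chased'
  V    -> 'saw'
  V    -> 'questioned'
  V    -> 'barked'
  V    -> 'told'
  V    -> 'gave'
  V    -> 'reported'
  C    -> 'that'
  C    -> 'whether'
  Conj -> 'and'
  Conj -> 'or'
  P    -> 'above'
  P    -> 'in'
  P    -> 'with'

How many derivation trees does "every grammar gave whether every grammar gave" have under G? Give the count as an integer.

[S [NP [Det every] [N grammar]] [VP [V gave] [CP [C whether] [S [NP [Det every] [N grammar]] [VP [V gave]]]]]]
No rule offers an alternative attachment or grouping for any span, so this is the only derivation.

1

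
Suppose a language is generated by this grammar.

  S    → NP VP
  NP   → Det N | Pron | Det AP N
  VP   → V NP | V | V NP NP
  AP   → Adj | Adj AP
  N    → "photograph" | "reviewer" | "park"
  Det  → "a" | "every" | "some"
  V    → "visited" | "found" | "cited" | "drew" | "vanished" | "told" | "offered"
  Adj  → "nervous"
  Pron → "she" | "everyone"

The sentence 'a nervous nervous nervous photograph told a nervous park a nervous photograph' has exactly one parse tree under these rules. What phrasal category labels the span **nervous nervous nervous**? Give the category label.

[S [NP [Det a] [AP [Adj nervous] [AP [Adj nervous] [AP [Adj nervous]]]] [N photograph]] [VP [V told] [NP [Det a] [AP [Adj nervous]] [N park]] [NP [Det a] [AP [Adj nervous]] [N photograph]]]]
The span 'nervous nervous nervous' is the AP node built by AP → Adj AP.

AP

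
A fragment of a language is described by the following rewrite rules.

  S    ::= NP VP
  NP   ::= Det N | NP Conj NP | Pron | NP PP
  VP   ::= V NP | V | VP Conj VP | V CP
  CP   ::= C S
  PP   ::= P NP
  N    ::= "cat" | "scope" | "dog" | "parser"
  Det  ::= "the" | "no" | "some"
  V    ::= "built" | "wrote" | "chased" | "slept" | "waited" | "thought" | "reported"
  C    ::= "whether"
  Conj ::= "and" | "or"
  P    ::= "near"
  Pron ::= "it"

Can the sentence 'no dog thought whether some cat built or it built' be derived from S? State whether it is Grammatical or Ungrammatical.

For S → NP VP, the only prefix that parses as NP is 'no dog', but the remainder 'thought whether some cat built or it built' is not a VP under these rules.

Ungrammatical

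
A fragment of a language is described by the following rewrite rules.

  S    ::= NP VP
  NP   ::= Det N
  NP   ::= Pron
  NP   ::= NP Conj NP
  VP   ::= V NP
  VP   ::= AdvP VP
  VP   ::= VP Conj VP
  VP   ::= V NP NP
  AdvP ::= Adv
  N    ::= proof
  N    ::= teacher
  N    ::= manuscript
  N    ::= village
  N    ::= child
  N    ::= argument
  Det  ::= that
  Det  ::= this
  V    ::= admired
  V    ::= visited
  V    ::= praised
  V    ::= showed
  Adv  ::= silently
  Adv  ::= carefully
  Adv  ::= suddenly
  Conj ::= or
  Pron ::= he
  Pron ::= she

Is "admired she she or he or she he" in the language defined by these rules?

For S → NP VP, no prefix of the string parses as an NP.

Ungrammatical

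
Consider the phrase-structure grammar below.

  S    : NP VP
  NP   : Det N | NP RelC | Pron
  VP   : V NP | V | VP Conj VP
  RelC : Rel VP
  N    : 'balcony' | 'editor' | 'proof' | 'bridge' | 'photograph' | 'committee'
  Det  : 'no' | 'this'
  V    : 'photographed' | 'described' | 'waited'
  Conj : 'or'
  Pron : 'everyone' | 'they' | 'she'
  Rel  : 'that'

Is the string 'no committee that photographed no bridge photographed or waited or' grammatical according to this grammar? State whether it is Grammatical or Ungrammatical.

For S → NP VP, every NP-prefix leaves a non-VP remainder: after 'no committee' the remainder is not a VP; after 'no committee that photographed' the remainder is not a VP; after 'no committee that photographed no bridge' the remainder is not a VP.

Ungrammatical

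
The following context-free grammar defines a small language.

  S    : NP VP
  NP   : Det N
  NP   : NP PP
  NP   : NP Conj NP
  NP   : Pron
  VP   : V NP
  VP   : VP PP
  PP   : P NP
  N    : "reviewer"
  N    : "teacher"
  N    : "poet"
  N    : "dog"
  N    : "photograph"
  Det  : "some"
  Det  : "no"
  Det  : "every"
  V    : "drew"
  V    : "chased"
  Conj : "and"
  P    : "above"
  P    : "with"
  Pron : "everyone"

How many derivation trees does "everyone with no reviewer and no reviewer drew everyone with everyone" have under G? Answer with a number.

Two of the 4 distinct bracketings:
[S [NP [NP [Pron everyone]] [PP [P with] [NP [NP [Det no] [N reviewer]] [Conj and] [NP [Det no] [N reviewer]]]]] [VP [V drew] [NP [NP [Pron everyone]] [PP [P with] [NP [Pron everyone]]]]]]
[S [NP [NP [Pron everyone]] [PP [P with] [NP [NP [Det no] [N reviewer]] [Conj and] [NP [Det no] [N reviewer]]]]] [VP [VP [V drew] [NP [Pron everyone]]] [PP [P with] [NP [Pron everyone]]]]]
The difference turns on whether VP → VP PP is used at the relevant span, versus an alternative expansion of VP.

4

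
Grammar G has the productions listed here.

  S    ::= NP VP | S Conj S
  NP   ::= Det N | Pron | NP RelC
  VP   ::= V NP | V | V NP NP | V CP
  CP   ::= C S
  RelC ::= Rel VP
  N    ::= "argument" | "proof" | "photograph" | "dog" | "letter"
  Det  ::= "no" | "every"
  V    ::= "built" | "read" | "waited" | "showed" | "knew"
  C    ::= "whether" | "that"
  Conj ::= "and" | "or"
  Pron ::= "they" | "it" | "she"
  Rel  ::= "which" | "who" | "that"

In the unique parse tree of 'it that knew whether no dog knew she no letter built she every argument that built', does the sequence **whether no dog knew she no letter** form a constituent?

[S [NP [NP [Pron it]] [RelC [Rel that] [VP [V knew] [CP [C whether] [S [NP [Det no] [N dog]] [VP [V knew] [NP [Pron she]] [NP [Det no] [N letter]]]]]]]] [VP [V built] [NP [Pron she]] [NP [NP [Det every] [N argument]] [RelC [Rel that] [VP [V built]]]]]]
The words 'whether no dog knew she no letter' are exhaustively dominated by a single CP node (built by CP → C S), so they form a constituent.

Yes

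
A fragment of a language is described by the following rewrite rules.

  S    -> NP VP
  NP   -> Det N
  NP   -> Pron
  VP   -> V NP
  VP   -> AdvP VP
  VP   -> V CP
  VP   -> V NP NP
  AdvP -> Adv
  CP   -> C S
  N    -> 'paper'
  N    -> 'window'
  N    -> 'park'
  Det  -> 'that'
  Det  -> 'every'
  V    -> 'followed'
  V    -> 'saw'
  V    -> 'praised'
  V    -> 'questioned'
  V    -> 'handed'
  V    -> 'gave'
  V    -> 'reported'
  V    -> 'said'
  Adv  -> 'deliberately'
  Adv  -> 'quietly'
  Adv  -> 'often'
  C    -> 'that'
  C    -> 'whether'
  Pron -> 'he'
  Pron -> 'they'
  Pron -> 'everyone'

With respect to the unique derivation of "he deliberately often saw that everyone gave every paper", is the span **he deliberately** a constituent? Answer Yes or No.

[S [NP [Pron he]] [VP [AdvP [Adv deliberately]] [VP [AdvP [Adv often]] [VP [V saw] [CP [C that] [S [NP [Pron everyone]] [VP [V gave] [NP [Det every] [N paper]]]]]]]]]
The smallest constituent containing 'he deliberately' is the S spanning 'he deliberately often saw that everyone gave every paper'; no single node in the tree dominates exactly the given words.

No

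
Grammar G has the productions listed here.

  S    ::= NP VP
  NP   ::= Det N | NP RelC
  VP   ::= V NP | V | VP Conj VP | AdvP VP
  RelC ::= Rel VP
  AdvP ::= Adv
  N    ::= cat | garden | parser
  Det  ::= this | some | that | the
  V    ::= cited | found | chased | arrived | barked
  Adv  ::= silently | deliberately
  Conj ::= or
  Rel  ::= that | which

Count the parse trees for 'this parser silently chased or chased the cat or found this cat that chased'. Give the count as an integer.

Two of the 5 distinct bracketings:
[S [NP [Det this] [N parser]] [VP [VP [AdvP [Adv silently]] [VP [V chased]]] [Conj or] [VP [VP [V chased] [NP [Det the] [N cat]]] [Conj or] [VP [V found] [NP [NP [Det this] [N cat]] [RelC [Rel that] [VP [V chased]]]]]]]]
[S [NP [Det this] [N parser]] [VP [VP [VP [AdvP [Adv silently]] [VP [V chased]]] [Conj or] [VP [V chased] [NP [Det the] [N cat]]]] [Conj or] [VP [V found] [NP [NP [Det this] [N cat]] [RelC [Rel that] [VP [V chased]]]]]]]
The trees differ in how a recursive rule is bracketed over the same span.

5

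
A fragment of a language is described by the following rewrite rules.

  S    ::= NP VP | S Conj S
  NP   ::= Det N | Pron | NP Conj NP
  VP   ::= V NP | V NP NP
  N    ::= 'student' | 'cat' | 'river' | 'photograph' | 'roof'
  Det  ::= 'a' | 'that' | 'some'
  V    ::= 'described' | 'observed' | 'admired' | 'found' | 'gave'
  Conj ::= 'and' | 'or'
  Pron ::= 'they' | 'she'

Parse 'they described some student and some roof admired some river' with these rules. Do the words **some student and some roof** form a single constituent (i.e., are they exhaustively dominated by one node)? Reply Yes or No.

[S [S [NP [Pron they]] [VP [V described] [NP [Det some] [N student]]]] [Conj and] [S [NP [Det some] [N roof]] [VP [V admired] [NP [Det some] [N river]]]]]
The smallest constituent containing 'some student and some roof' is the S spanning 'they described some student and some roof admired some river'; no single node in the tree dominates exactly the given words.

No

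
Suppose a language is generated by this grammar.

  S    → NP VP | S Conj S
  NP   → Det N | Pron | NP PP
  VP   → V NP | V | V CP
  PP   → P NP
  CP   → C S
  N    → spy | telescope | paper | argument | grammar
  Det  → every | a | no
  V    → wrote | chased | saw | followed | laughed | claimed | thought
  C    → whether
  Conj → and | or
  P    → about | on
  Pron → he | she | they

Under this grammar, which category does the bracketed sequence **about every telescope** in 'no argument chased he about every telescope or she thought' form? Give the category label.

[S [S [NP [Det no] [N argument]] [VP [V chased] [NP [NP [Pron he]] [PP [P about] [NP [Det every] [N telescope]]]]]] [Conj or] [S [NP [Pron she]] [VP [V thought]]]]
The span 'about every telescope' is the PP node built by PP → P NP.

PP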